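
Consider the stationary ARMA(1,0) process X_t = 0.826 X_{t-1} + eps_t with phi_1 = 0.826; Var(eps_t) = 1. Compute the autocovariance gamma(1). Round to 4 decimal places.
\gamma(1) = 2.5997

Multiply the model equation by X_{t-k} and take expectations. With theta_0 = psi_0 = 1 and psi_j the MA(infinity) weights, this gives
  gamma(k) - sum_i phi_i gamma(k-i) = c_k,
  c_k = sigma^2 * sum_{j=k..q} theta_j psi_{j-k}   (c_k = 0 for k > q),
using gamma(-m) = gamma(m).
Pure AR (q = 0): c_0 = sigma^2 = 1, c_k = 0 for k >= 1.
Equations for k = 0 and k = 1 (AR order 1):
  gamma(0) = phi_1 gamma(1) + c_0
  gamma(1) = phi_1 gamma(0) + c_1
Substituting the second into the first: gamma(0) (1 - phi_1^2) = c_0 + phi_1 c_1, so
  gamma(0) = c_0 / (1 - phi_1^2) = 1 / (1 - (0.826)^2) = 1 / 0.317724 = 3.147386.
  gamma(1) = phi_1 gamma(0) = (0.826)(3.147386) = 2.599741.
Therefore gamma(1) = 2.5997 (to 4 decimal places).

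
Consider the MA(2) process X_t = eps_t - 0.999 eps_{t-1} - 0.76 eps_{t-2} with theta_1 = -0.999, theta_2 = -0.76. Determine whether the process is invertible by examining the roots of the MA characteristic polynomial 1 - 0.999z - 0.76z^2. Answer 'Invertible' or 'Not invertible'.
\text{Not invertible}

The MA(q) characteristic polynomial is P(z) = 1 - 0.999z - 0.76z^2.
Invertibility requires all roots to lie outside the unit circle, i.e. |z| > 1 for every root.
Set 1 + (-0.999) z + (-0.76) z^2 = 0, i.e. a z^2 + b z + c = 0 with a = -0.76, b = -0.999, c = 1.
Discriminant D = b^2 - 4ac = (-0.999)^2 - 4*(-0.76)*1 = 0.998001 - (-3.04) = 4.038001.
D >= 0, so the roots are real: z = (-b +/- sqrt(D)) / (2a) = (0.999 +/- 2.009478) / (-1.52).
  z_1 = (0.999 + 2.009478) / (-1.52) = -1.9793,   |z_1| = 1.9793.
  z_2 = (0.999 - 2.009478) / (-1.52) = 0.6648,   |z_2| = 0.6648.
Moduli of all roots: 1.9793, 0.6648.
All moduli strictly greater than 1? No.
Verdict: Not invertible.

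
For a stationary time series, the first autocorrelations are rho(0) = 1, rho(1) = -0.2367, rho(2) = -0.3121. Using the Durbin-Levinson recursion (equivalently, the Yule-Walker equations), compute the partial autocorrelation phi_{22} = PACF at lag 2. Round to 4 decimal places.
\phi_{22} = -0.3900

The PACF at lag k is phi_{kk}, the last component of the solution
to the Yule-Walker system G_k phi = r_k where
  (G_k)_{ij} = rho(|i - j|), (r_k)_i = rho(i), i,j = 1..k.
Equivalently, Durbin-Levinson gives phi_{kk} iteratively:
  phi_{11} = rho(1)
  phi_{kk} = [rho(k) - sum_{j=1..k-1} phi_{k-1,j} rho(k-j)]
            / [1 - sum_{j=1..k-1} phi_{k-1,j} rho(j)],
  phi_{k,j} = phi_{k-1,j} - phi_{kk} phi_{k-1,k-j},  j = 1..k-1.
Step k = 1:
  phi_11 = rho(1) = -0.2367.
Step k = 2:
  phi_22 = [rho(2) - phi_11 rho(1)] / [1 - phi_11 rho(1)] = [-0.3121 - (-0.2367)(-0.2367)] / [1 - (-0.2367)(-0.2367)]
         = -0.36812689 / 0.94397311 = -0.39.
Therefore phi_{22} = -0.3900.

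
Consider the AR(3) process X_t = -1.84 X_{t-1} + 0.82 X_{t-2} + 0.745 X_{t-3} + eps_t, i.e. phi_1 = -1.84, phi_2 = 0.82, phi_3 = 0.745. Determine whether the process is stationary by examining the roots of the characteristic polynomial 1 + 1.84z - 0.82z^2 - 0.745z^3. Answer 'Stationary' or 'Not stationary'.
\text{Not stationary}

The AR(p) characteristic polynomial is P(z) = 1 + 1.84z - 0.82z^2 - 0.745z^3.
Stationarity requires all roots to lie outside the unit circle, i.e. |z| > 1 for every root.
Degree 3: look for a simple real root z0 first, then factor out (1 - z/z0) and solve the remaining quadratic.
Testing z0 = -2: P(-2) = 1 + (1.84)(-2) + (-0.82)(-2)^2 + (-0.745)(-2)^3
  = 1 + (-3.68) + (-3.28) + (5.96) = 0.  So z_0 = -2 is a root, |z_0| = 2.
Divide out the factor (1 + 0.5 z) = (1 - z/z0) (since 1/z0 = -0.5):
  P(z) = (1 + 0.5 z)(1 + (1.34) z + (-1.49) z^2)
  [check: z-coef 1.34 - (-0.5) = 1.84; z^2-coef -1.49 - (-0.5)(1.34) = -0.82; z^3-coef -(-0.5)(-1.49) = -0.745.]
Remaining roots from the quadratic factor 1 + (1.34) z + (-1.49) z^2:
  Set 1 + (1.34) z + (-1.49) z^2 = 0, i.e. a z^2 + b z + c = 0 with a = -1.49, b = 1.34, c = 1.
  Discriminant D = b^2 - 4ac = (1.34)^2 - 4*(-1.49)*1 = 1.7956 - (-5.96) = 7.7556.
  D >= 0, so the roots are real: z = (-b +/- sqrt(D)) / (2a) = (-1.34 +/- 2.784888) / (-2.98).
    z_1 = (-1.34 + 2.784888) / (-2.98) = -0.4849,   |z_1| = 0.4849.
    z_2 = (-1.34 - 2.784888) / (-2.98) = 1.3842,   |z_2| = 1.3842.
Moduli of all roots: 2.0000, 0.4849, 1.3842.
All moduli strictly greater than 1? No.
Verdict: Not stationary.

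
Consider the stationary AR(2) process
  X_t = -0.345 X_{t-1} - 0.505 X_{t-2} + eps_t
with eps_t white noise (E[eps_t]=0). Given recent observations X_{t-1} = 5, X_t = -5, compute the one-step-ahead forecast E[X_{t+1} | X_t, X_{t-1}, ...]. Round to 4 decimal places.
E[X_{t+1} \mid \mathcal F_t] = -0.8000

For an AR(p) model X_t = c + sum_i phi_i X_{t-i} + eps_t, the
one-step-ahead conditional mean is
  E[X_{t+1} | X_t, ...] = c + sum_i phi_i X_{t+1-i}.
Substitute known values:
  E[X_{t+1} | ...] = (-0.345) * (-5) + (-0.505) * (5)
                   = -0.8000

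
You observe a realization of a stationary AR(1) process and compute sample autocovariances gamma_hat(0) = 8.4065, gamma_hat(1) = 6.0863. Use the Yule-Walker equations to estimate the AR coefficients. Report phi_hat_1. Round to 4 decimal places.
\hat\phi_{1} = 0.7240

The Yule-Walker equations for an AR(p) process read, in matrix form,
  Gamma_p phi = r_p,   with   (Gamma_p)_{ij} = gamma(|i - j|),
                       (r_p)_i = gamma(i),   i,j = 1..p.
Substitute the sample gammas (Toeplitz matrix and right-hand side of size 1):
  Gamma_p = [[8.4065]]
  r_p     = [6.0863]
With p = 1 this is the single equation gamma(0) phi_1 = gamma(1):
  phi_hat_1 = gamma(1) / gamma(0) = 6.0863 / 8.4065 = 0.7240.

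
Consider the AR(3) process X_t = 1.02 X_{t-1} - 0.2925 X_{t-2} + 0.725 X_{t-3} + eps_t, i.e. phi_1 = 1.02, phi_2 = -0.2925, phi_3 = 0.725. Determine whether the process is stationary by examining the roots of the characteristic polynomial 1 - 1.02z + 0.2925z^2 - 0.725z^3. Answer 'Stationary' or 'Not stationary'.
\text{Not stationary}

The AR(p) characteristic polynomial is P(z) = 1 - 1.02z + 0.2925z^2 - 0.725z^3.
Stationarity requires all roots to lie outside the unit circle, i.e. |z| > 1 for every root.
Degree 3: look for a simple real root z0 first, then factor out (1 - z/z0) and solve the remaining quadratic.
Testing z0 = 0.8: P(0.8) = 1 + (-1.02)(0.8) + (0.2925)(0.8)^2 + (-0.725)(0.8)^3
  = 1 + (-0.816) + (0.1872) + (-0.3712) = 0.  So z_0 = 0.8 is a root, |z_0| = 0.8.
Divide out the factor (1 - 1.25 z) = (1 - z/z0) (since 1/z0 = 1.25):
  P(z) = (1 - 1.25 z)(1 + (0.23) z + (0.58) z^2)
  [check: z-coef 0.23 - (1.25) = -1.02; z^2-coef 0.58 - (1.25)(0.23) = 0.2925; z^3-coef -(1.25)(0.58) = -0.725.]
Remaining roots from the quadratic factor 1 + (0.23) z + (0.58) z^2:
  Set 1 + (0.23) z + (0.58) z^2 = 0, i.e. a z^2 + b z + c = 0 with a = 0.58, b = 0.23, c = 1.
  Discriminant D = b^2 - 4ac = (0.23)^2 - 4*(0.58)*1 = 0.0529 - (2.32) = -2.2671.
  D < 0, so the roots are the complex-conjugate pair z = (-b +/- i sqrt(-D)) / (2a) = -0.1983 +/- 1.298i.
  For a conjugate pair |z|^2 = z * conj(z) = (product of roots) = c/a = 1/(0.58) = 1.724138, so |z| = sqrt(1.724138) = 1.3131 for both roots.
Moduli of all roots: 0.8000, 1.3131, 1.3131.
All moduli strictly greater than 1? No.
Verdict: Not stationary.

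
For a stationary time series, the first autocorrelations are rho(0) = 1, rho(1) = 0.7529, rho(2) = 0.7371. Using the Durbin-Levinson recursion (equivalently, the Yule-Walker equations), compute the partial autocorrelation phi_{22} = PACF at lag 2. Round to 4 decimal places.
\phi_{22} = 0.3930

The PACF at lag k is phi_{kk}, the last component of the solution
to the Yule-Walker system G_k phi = r_k where
  (G_k)_{ij} = rho(|i - j|), (r_k)_i = rho(i), i,j = 1..k.
Equivalently, Durbin-Levinson gives phi_{kk} iteratively:
  phi_{11} = rho(1)
  phi_{kk} = [rho(k) - sum_{j=1..k-1} phi_{k-1,j} rho(k-j)]
            / [1 - sum_{j=1..k-1} phi_{k-1,j} rho(j)],
  phi_{k,j} = phi_{k-1,j} - phi_{kk} phi_{k-1,k-j},  j = 1..k-1.
Step k = 1:
  phi_11 = rho(1) = 0.7529.
Step k = 2:
  phi_22 = [rho(2) - phi_11 rho(1)] / [1 - phi_11 rho(1)] = [0.7371 - (0.7529)(0.7529)] / [1 - (0.7529)(0.7529)]
         = 0.17024159 / 0.43314159 = 0.393.
Therefore phi_{22} = 0.3930.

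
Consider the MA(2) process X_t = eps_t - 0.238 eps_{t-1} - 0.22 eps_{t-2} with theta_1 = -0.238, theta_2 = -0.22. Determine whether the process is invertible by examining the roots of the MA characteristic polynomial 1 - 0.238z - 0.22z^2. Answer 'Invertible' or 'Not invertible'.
\text{Invertible}

The MA(q) characteristic polynomial is P(z) = 1 - 0.238z - 0.22z^2.
Invertibility requires all roots to lie outside the unit circle, i.e. |z| > 1 for every root.
Set 1 + (-0.238) z + (-0.22) z^2 = 0, i.e. a z^2 + b z + c = 0 with a = -0.22, b = -0.238, c = 1.
Discriminant D = b^2 - 4ac = (-0.238)^2 - 4*(-0.22)*1 = 0.056644 - (-0.88) = 0.936644.
D >= 0, so the roots are real: z = (-b +/- sqrt(D)) / (2a) = (0.238 +/- 0.967804) / (-0.44).
  z_1 = (0.238 + 0.967804) / (-0.44) = -2.7405,   |z_1| = 2.7405.
  z_2 = (0.238 - 0.967804) / (-0.44) = 1.6586,   |z_2| = 1.6586.
Moduli of all roots: 2.7405, 1.6586.
All moduli strictly greater than 1? Yes.
Verdict: Invertible.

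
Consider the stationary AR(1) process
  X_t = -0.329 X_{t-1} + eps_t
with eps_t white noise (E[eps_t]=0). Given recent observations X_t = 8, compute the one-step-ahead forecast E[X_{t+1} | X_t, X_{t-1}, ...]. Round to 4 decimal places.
E[X_{t+1} \mid \mathcal F_t] = -2.6320

For an AR(p) model X_t = c + sum_i phi_i X_{t-i} + eps_t, the
one-step-ahead conditional mean is
  E[X_{t+1} | X_t, ...] = c + sum_i phi_i X_{t+1-i}.
Substitute known values:
  E[X_{t+1} | ...] = (-0.329) * (8)
                   = -2.6320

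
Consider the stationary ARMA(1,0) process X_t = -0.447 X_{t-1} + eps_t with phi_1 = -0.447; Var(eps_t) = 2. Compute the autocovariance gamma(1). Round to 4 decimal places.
\gamma(1) = -1.1172

Multiply the model equation by X_{t-k} and take expectations. With theta_0 = psi_0 = 1 and psi_j the MA(infinity) weights, this gives
  gamma(k) - sum_i phi_i gamma(k-i) = c_k,
  c_k = sigma^2 * sum_{j=k..q} theta_j psi_{j-k}   (c_k = 0 for k > q),
using gamma(-m) = gamma(m).
Pure AR (q = 0): c_0 = sigma^2 = 2, c_k = 0 for k >= 1.
Equations for k = 0 and k = 1 (AR order 1):
  gamma(0) = phi_1 gamma(1) + c_0
  gamma(1) = phi_1 gamma(0) + c_1
Substituting the second into the first: gamma(0) (1 - phi_1^2) = c_0 + phi_1 c_1, so
  gamma(0) = c_0 / (1 - phi_1^2) = 2 / (1 - (-0.447)^2) = 2 / 0.800191 = 2.499403.
  gamma(1) = phi_1 gamma(0) = (-0.447)(2.499403) = -1.117233.
Therefore gamma(1) = -1.1172 (to 4 decimal places).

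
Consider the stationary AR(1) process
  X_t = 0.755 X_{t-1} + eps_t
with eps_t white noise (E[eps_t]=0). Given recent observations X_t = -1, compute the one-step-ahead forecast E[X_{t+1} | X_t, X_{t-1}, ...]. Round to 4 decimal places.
E[X_{t+1} \mid \mathcal F_t] = -0.7550

For an AR(p) model X_t = c + sum_i phi_i X_{t-i} + eps_t, the
one-step-ahead conditional mean is
  E[X_{t+1} | X_t, ...] = c + sum_i phi_i X_{t+1-i}.
Substitute known values:
  E[X_{t+1} | ...] = (0.755) * (-1)
                   = -0.7550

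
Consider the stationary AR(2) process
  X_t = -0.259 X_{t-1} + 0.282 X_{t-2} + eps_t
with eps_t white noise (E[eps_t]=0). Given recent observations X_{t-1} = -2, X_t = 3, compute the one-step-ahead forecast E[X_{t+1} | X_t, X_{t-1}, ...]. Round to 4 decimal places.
E[X_{t+1} \mid \mathcal F_t] = -1.3410

For an AR(p) model X_t = c + sum_i phi_i X_{t-i} + eps_t, the
one-step-ahead conditional mean is
  E[X_{t+1} | X_t, ...] = c + sum_i phi_i X_{t+1-i}.
Substitute known values:
  E[X_{t+1} | ...] = (-0.259) * (3) + (0.282) * (-2)
                   = -1.3410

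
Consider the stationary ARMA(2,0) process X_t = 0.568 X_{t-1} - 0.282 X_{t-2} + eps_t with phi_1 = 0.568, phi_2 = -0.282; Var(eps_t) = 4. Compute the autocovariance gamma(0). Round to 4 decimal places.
\gamma(0) = 5.4070

Multiply the model equation by X_{t-k} and take expectations. With theta_0 = psi_0 = 1 and psi_j the MA(infinity) weights, this gives
  gamma(k) - sum_i phi_i gamma(k-i) = c_k,
  c_k = sigma^2 * sum_{j=k..q} theta_j psi_{j-k}   (c_k = 0 for k > q),
using gamma(-m) = gamma(m).
Pure AR (q = 0): c_0 = sigma^2 = 4, c_k = 0 for k >= 1.
Equations for k = 0, 1, 2 (AR order 2, c_2 = 0):
  (E0) gamma(0) = phi_1 gamma(1) + phi_2 gamma(2) + c_0
  (E1) gamma(1) = phi_1 gamma(0) + phi_2 gamma(1) + c_1
  (E2) gamma(2) = phi_1 gamma(1) + phi_2 gamma(0)
From (E1): gamma(1) = A gamma(0) + B with
  A = phi_1 / (1 - phi_2) = 0.568 / 1.282 = 0.443058,   B = c_1 / (1 - phi_2) = 0 / 1.282 = 0.
Insert (E2) into (E0): gamma(0) (1 - phi_2^2) = phi_1 (1 + phi_2) gamma(1) + c_0.
  phi_1 (1 + phi_2) = (0.568)(0.718) = 0.407824,   1 - phi_2^2 = 0.920476.
Replace gamma(1) by A gamma(0) + B and collect gamma(0):
  gamma(0) [0.920476 - (0.407824)(0.443058)] = c_0 = 4
  gamma(0) * 0.739786 = 4
  gamma(0) = 4 / 0.739786 = 5.406966.
Therefore gamma(0) = 5.4070 (to 4 decimal places).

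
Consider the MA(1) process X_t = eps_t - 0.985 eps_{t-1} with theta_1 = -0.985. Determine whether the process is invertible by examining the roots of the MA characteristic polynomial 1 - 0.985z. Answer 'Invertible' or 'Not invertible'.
\text{Invertible}

The MA(q) characteristic polynomial is P(z) = 1 - 0.985z.
Invertibility requires all roots to lie outside the unit circle, i.e. |z| > 1 for every root.
This is linear in z: 1 + (-0.985) z = 0  =>  z = -1/(-0.985) = 1.015228,  |z| = 1.015228.
Moduli of all roots: 1.0152.
All moduli strictly greater than 1? Yes.
Verdict: Invertible.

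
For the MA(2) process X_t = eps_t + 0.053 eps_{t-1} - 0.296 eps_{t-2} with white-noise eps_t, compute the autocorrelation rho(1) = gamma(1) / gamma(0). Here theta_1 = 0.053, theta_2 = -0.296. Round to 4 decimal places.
\rho(1) = 0.0342

For an MA(q) process with theta_0 = 1, the autocovariance is
  gamma(k) = sigma^2 * sum_{i=0..q-k} theta_i * theta_{i+k},
and rho(k) = gamma(k) / gamma(0). Sigma^2 cancels.
  numerator   = (1)*(0.053) + (0.053)*(-0.296) = 0.037312.
  denominator = (1)^2 + (0.053)^2 + (-0.296)^2 = 1.090425.
  rho(1) = 0.037312 / 1.090425 = 0.0342.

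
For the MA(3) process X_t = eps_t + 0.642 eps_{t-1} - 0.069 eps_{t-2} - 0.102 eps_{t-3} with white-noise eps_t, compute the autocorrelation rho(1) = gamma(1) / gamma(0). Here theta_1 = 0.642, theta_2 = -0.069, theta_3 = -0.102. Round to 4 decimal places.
\rho(1) = 0.4237

For an MA(q) process with theta_0 = 1, the autocovariance is
  gamma(k) = sigma^2 * sum_{i=0..q-k} theta_i * theta_{i+k},
and rho(k) = gamma(k) / gamma(0). Sigma^2 cancels.
  numerator   = (1)*(0.642) + (0.642)*(-0.069) + (-0.069)*(-0.102) = 0.60474.
  denominator = (1)^2 + (0.642)^2 + (-0.069)^2 + (-0.102)^2 = 1.427329.
  rho(1) = 0.60474 / 1.427329 = 0.4237.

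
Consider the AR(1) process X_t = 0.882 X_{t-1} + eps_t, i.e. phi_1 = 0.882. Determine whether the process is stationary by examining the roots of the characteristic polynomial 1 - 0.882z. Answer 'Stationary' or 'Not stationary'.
\text{Stationary}

The AR(p) characteristic polynomial is P(z) = 1 - 0.882z.
Stationarity requires all roots to lie outside the unit circle, i.e. |z| > 1 for every root.
This is linear in z: 1 + (-0.882) z = 0  =>  z = -1/(-0.882) = 1.133787,  |z| = 1.133787.
Moduli of all roots: 1.1338.
All moduli strictly greater than 1? Yes.
Verdict: Stationary.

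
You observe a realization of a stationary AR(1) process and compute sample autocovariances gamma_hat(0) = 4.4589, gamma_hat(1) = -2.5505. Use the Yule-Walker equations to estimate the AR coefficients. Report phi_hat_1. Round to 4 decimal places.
\hat\phi_{1} = -0.5720

The Yule-Walker equations for an AR(p) process read, in matrix form,
  Gamma_p phi = r_p,   with   (Gamma_p)_{ij} = gamma(|i - j|),
                       (r_p)_i = gamma(i),   i,j = 1..p.
Substitute the sample gammas (Toeplitz matrix and right-hand side of size 1):
  Gamma_p = [[4.4589]]
  r_p     = [-2.5505]
With p = 1 this is the single equation gamma(0) phi_1 = gamma(1):
  phi_hat_1 = gamma(1) / gamma(0) = -2.5505 / 4.4589 = -0.5720.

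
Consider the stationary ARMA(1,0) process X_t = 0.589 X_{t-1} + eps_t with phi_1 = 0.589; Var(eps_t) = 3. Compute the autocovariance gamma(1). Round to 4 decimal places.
\gamma(1) = 2.7056

Multiply the model equation by X_{t-k} and take expectations. With theta_0 = psi_0 = 1 and psi_j the MA(infinity) weights, this gives
  gamma(k) - sum_i phi_i gamma(k-i) = c_k,
  c_k = sigma^2 * sum_{j=k..q} theta_j psi_{j-k}   (c_k = 0 for k > q),
using gamma(-m) = gamma(m).
Pure AR (q = 0): c_0 = sigma^2 = 3, c_k = 0 for k >= 1.
Equations for k = 0 and k = 1 (AR order 1):
  gamma(0) = phi_1 gamma(1) + c_0
  gamma(1) = phi_1 gamma(0) + c_1
Substituting the second into the first: gamma(0) (1 - phi_1^2) = c_0 + phi_1 c_1, so
  gamma(0) = c_0 / (1 - phi_1^2) = 3 / (1 - (0.589)^2) = 3 / 0.653079 = 4.593625.
  gamma(1) = phi_1 gamma(0) = (0.589)(4.593625) = 2.705645.
Therefore gamma(1) = 2.7056 (to 4 decimal places).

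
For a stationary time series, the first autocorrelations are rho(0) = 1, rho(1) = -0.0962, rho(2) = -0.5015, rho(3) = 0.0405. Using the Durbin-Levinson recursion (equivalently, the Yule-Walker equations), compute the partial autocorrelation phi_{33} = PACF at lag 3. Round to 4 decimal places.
\phi_{33} = -0.1130

The PACF at lag k is phi_{kk}, the last component of the solution
to the Yule-Walker system G_k phi = r_k where
  (G_k)_{ij} = rho(|i - j|), (r_k)_i = rho(i), i,j = 1..k.
Equivalently, Durbin-Levinson gives phi_{kk} iteratively:
  phi_{11} = rho(1)
  phi_{kk} = [rho(k) - sum_{j=1..k-1} phi_{k-1,j} rho(k-j)]
            / [1 - sum_{j=1..k-1} phi_{k-1,j} rho(j)],
  phi_{k,j} = phi_{k-1,j} - phi_{kk} phi_{k-1,k-j},  j = 1..k-1.
Step k = 1:
  phi_11 = rho(1) = -0.0962.
Step k = 2:
  phi_22 = [rho(2) - phi_11 rho(1)] / [1 - phi_11 rho(1)] = [-0.5015 - (-0.0962)(-0.0962)] / [1 - (-0.0962)(-0.0962)]
         = -0.51075444 / 0.99074556 = -0.515525.
  Update: phi_21 = phi_11 - phi_22 phi_11 = -0.0962 - (-0.515525)(-0.0962) = -0.145794.
Step k = 3:
  phi_33 = [rho(3) - phi_21 rho(2) - phi_22 rho(1)] / [1 - phi_21 rho(1) - phi_22 rho(2)]
    numerator   = 0.0405 - (-0.145794)(-0.5015) - (-0.515525)(-0.0962) = -0.082209
    denominator = 1 - (-0.145794)(-0.0962) - (-0.515525)(-0.5015) = 0.7274387
  phi_33 = -0.082209 / 0.7274387 = -0.113.
Therefore phi_{33} = -0.1130.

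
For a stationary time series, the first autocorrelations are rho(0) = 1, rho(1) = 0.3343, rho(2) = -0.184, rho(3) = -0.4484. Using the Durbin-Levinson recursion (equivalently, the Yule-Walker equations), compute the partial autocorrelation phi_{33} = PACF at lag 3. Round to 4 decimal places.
\phi_{33} = -0.3230

The PACF at lag k is phi_{kk}, the last component of the solution
to the Yule-Walker system G_k phi = r_k where
  (G_k)_{ij} = rho(|i - j|), (r_k)_i = rho(i), i,j = 1..k.
Equivalently, Durbin-Levinson gives phi_{kk} iteratively:
  phi_{11} = rho(1)
  phi_{kk} = [rho(k) - sum_{j=1..k-1} phi_{k-1,j} rho(k-j)]
            / [1 - sum_{j=1..k-1} phi_{k-1,j} rho(j)],
  phi_{k,j} = phi_{k-1,j} - phi_{kk} phi_{k-1,k-j},  j = 1..k-1.
Step k = 1:
  phi_11 = rho(1) = 0.3343.
Step k = 2:
  phi_22 = [rho(2) - phi_11 rho(1)] / [1 - phi_11 rho(1)] = [-0.184 - (0.3343)(0.3343)] / [1 - (0.3343)(0.3343)]
         = -0.29575649 / 0.88824351 = -0.332968.
  Update: phi_21 = phi_11 - phi_22 phi_11 = 0.3343 - (-0.332968)(0.3343) = 0.445611.
Step k = 3:
  phi_33 = [rho(3) - phi_21 rho(2) - phi_22 rho(1)] / [1 - phi_21 rho(1) - phi_22 rho(2)]
    numerator   = -0.4484 - (0.445611)(-0.184) - (-0.332968)(0.3343) = -0.25509641
    denominator = 1 - (0.445611)(0.3343) - (-0.332968)(-0.184) = 0.78976612
  phi_33 = -0.25509641 / 0.78976612 = -0.323.
Therefore phi_{33} = -0.3230.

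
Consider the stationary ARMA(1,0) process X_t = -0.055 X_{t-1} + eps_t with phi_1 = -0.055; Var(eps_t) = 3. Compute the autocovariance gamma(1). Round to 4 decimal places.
\gamma(1) = -0.1655

Multiply the model equation by X_{t-k} and take expectations. With theta_0 = psi_0 = 1 and psi_j the MA(infinity) weights, this gives
  gamma(k) - sum_i phi_i gamma(k-i) = c_k,
  c_k = sigma^2 * sum_{j=k..q} theta_j psi_{j-k}   (c_k = 0 for k > q),
using gamma(-m) = gamma(m).
Pure AR (q = 0): c_0 = sigma^2 = 3, c_k = 0 for k >= 1.
Equations for k = 0 and k = 1 (AR order 1):
  gamma(0) = phi_1 gamma(1) + c_0
  gamma(1) = phi_1 gamma(0) + c_1
Substituting the second into the first: gamma(0) (1 - phi_1^2) = c_0 + phi_1 c_1, so
  gamma(0) = c_0 / (1 - phi_1^2) = 3 / (1 - (-0.055)^2) = 3 / 0.996975 = 3.009103.
  gamma(1) = phi_1 gamma(0) = (-0.055)(3.009103) = -0.165501.
Therefore gamma(1) = -0.1655 (to 4 decimal places).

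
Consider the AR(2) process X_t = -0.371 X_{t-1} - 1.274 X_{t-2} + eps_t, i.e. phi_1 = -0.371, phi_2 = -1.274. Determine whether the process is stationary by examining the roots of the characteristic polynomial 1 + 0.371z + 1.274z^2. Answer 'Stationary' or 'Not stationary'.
\text{Not stationary}

The AR(p) characteristic polynomial is P(z) = 1 + 0.371z + 1.274z^2.
Stationarity requires all roots to lie outside the unit circle, i.e. |z| > 1 for every root.
Set 1 + (0.371) z + (1.274) z^2 = 0, i.e. a z^2 + b z + c = 0 with a = 1.274, b = 0.371, c = 1.
Discriminant D = b^2 - 4ac = (0.371)^2 - 4*(1.274)*1 = 0.137641 - (5.096) = -4.958359.
D < 0, so the roots are the complex-conjugate pair z = (-b +/- i sqrt(-D)) / (2a) = -0.1456 +/- 0.8739i.
For a conjugate pair |z|^2 = z * conj(z) = (product of roots) = c/a = 1/(1.274) = 0.784929, so |z| = sqrt(0.784929) = 0.886 for both roots.
Moduli of all roots: 0.8860, 0.8860.
All moduli strictly greater than 1? No.
Verdict: Not stationary.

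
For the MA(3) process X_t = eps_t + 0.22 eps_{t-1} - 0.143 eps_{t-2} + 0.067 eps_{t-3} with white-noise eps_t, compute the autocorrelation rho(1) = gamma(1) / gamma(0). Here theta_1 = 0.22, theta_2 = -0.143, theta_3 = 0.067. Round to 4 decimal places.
\rho(1) = 0.1667

For an MA(q) process with theta_0 = 1, the autocovariance is
  gamma(k) = sigma^2 * sum_{i=0..q-k} theta_i * theta_{i+k},
and rho(k) = gamma(k) / gamma(0). Sigma^2 cancels.
  numerator   = (1)*(0.22) + (0.22)*(-0.143) + (-0.143)*(0.067) = 0.178959.
  denominator = (1)^2 + (0.22)^2 + (-0.143)^2 + (0.067)^2 = 1.073338.
  rho(1) = 0.178959 / 1.073338 = 0.1667.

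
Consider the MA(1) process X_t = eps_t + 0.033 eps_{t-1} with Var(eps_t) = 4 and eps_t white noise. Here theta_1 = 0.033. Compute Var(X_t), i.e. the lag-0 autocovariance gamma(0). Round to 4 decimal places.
\gamma(0) = 4.0044

For an MA(q) process X_t = eps_t + sum_i theta_i eps_{t-i} with
Var(eps_t) = sigma^2, the variance is
  gamma(0) = sigma^2 * (1 + sum_i theta_i^2).
  sum_i theta_i^2 = (0.033)^2 = 0.001089.
  gamma(0) = 4 * (1 + 0.001089) = 4 * 1.001089 = 4.004356, which rounds to 4.0044.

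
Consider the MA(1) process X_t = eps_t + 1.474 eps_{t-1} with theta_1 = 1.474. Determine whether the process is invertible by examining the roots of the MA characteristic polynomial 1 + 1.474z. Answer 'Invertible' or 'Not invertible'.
\text{Not invertible}

The MA(q) characteristic polynomial is P(z) = 1 + 1.474z.
Invertibility requires all roots to lie outside the unit circle, i.e. |z| > 1 for every root.
This is linear in z: 1 + (1.474) z = 0  =>  z = -1/(1.474) = -0.678426,  |z| = 0.678426.
Moduli of all roots: 0.6784.
All moduli strictly greater than 1? No.
Verdict: Not invertible.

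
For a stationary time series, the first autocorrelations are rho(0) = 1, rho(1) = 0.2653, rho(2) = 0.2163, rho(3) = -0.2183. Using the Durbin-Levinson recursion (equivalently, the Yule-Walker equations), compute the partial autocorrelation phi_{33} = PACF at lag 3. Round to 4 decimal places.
\phi_{33} = -0.3400

The PACF at lag k is phi_{kk}, the last component of the solution
to the Yule-Walker system G_k phi = r_k where
  (G_k)_{ij} = rho(|i - j|), (r_k)_i = rho(i), i,j = 1..k.
Equivalently, Durbin-Levinson gives phi_{kk} iteratively:
  phi_{11} = rho(1)
  phi_{kk} = [rho(k) - sum_{j=1..k-1} phi_{k-1,j} rho(k-j)]
            / [1 - sum_{j=1..k-1} phi_{k-1,j} rho(j)],
  phi_{k,j} = phi_{k-1,j} - phi_{kk} phi_{k-1,k-j},  j = 1..k-1.
Step k = 1:
  phi_11 = rho(1) = 0.2653.
Step k = 2:
  phi_22 = [rho(2) - phi_11 rho(1)] / [1 - phi_11 rho(1)] = [0.2163 - (0.2653)(0.2653)] / [1 - (0.2653)(0.2653)]
         = 0.14591591 / 0.92961591 = 0.156964.
  Update: phi_21 = phi_11 - phi_22 phi_11 = 0.2653 - (0.156964)(0.2653) = 0.223658.
Step k = 3:
  phi_33 = [rho(3) - phi_21 rho(2) - phi_22 rho(1)] / [1 - phi_21 rho(1) - phi_22 rho(2)]
    numerator   = -0.2183 - (0.223658)(0.2163) - (0.156964)(0.2653) = -0.30831958
    denominator = 1 - (0.223658)(0.2653) - (0.156964)(0.2163) = 0.90671242
  phi_33 = -0.30831958 / 0.90671242 = -0.34.
Therefore phi_{33} = -0.3400.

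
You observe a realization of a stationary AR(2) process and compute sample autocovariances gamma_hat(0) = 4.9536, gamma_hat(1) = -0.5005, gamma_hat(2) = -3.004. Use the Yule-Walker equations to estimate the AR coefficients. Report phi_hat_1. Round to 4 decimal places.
\hat\phi_{1} = -0.1640

The Yule-Walker equations for an AR(p) process read, in matrix form,
  Gamma_p phi = r_p,   with   (Gamma_p)_{ij} = gamma(|i - j|),
                       (r_p)_i = gamma(i),   i,j = 1..p.
Substitute the sample gammas (Toeplitz matrix and right-hand side of size 2):
  Gamma_p = [[4.9536, -0.5005], [-0.5005, 4.9536]]
  r_p     = [-0.5005, -3.004]
Written out:
  4.9536 phi_1 - 0.5005 phi_2 = -0.5005
  -0.5005 phi_1 + 4.9536 phi_2 = -3.004
Solve by Cramer's rule:
  det = gamma(0)^2 - gamma(1)^2 = (4.9536)^2 - (-0.5005)^2 = 24.53815296 - 0.25050025 = 24.28765271
  phi_hat_1 = [gamma(1) gamma(0) - gamma(1) gamma(2)] / det = [(-0.5005)(4.9536) - (-0.5005)(-3.004)] / 24.28765271 = -3.9827788 / 24.28765271 = -0.164
  phi_hat_2 = [gamma(0) gamma(2) - gamma(1)^2] / det = [(4.9536)(-3.004) - (-0.5005)^2] / 24.28765271 = -15.13111465 / 24.28765271 = -0.623
So phi_hat = [-0.1640, -0.6230].
Therefore phi_hat_1 = -0.1640.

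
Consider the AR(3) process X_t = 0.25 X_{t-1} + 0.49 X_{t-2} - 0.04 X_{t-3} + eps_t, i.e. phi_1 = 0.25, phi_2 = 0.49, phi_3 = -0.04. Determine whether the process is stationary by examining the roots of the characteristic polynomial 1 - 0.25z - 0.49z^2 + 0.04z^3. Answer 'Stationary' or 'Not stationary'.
\text{Stationary}

The AR(p) characteristic polynomial is P(z) = 1 - 0.25z - 0.49z^2 + 0.04z^3.
Stationarity requires all roots to lie outside the unit circle, i.e. |z| > 1 for every root.
Degree 3: look for a simple real root z0 first, then factor out (1 - z/z0) and solve the remaining quadratic.
Testing z0 = 1.25: P(1.25) = 1 + (-0.25)(1.25) + (-0.49)(1.25)^2 + (0.04)(1.25)^3
  = 1 + (-0.3125) + (-0.765625) + (0.078125) = 0.  So z_0 = 1.25 is a root, |z_0| = 1.25.
Divide out the factor (1 - 0.8 z) = (1 - z/z0) (since 1/z0 = 0.8):
  P(z) = (1 - 0.8 z)(1 + (0.55) z + (-0.05) z^2)
  [check: z-coef 0.55 - (0.8) = -0.25; z^2-coef -0.05 - (0.8)(0.55) = -0.49; z^3-coef -(0.8)(-0.05) = 0.04.]
Remaining roots from the quadratic factor 1 + (0.55) z + (-0.05) z^2:
  Set 1 + (0.55) z + (-0.05) z^2 = 0, i.e. a z^2 + b z + c = 0 with a = -0.05, b = 0.55, c = 1.
  Discriminant D = b^2 - 4ac = (0.55)^2 - 4*(-0.05)*1 = 0.3025 - (-0.2) = 0.5025.
  D >= 0, so the roots are real: z = (-b +/- sqrt(D)) / (2a) = (-0.55 +/- 0.708872) / (-0.1).
    z_1 = (-0.55 + 0.708872) / (-0.1) = -1.5887,   |z_1| = 1.5887.
    z_2 = (-0.55 - 0.708872) / (-0.1) = 12.5887,   |z_2| = 12.5887.
Moduli of all roots: 1.2500, 1.5887, 12.5887.
All moduli strictly greater than 1? Yes.
Verdict: Stationary.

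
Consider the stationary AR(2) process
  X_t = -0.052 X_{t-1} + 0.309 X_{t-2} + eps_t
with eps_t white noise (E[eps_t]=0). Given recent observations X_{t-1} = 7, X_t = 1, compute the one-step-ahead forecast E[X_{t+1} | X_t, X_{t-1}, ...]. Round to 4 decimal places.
E[X_{t+1} \mid \mathcal F_t] = 2.1110

For an AR(p) model X_t = c + sum_i phi_i X_{t-i} + eps_t, the
one-step-ahead conditional mean is
  E[X_{t+1} | X_t, ...] = c + sum_i phi_i X_{t+1-i}.
Substitute known values:
  E[X_{t+1} | ...] = (-0.052) * (1) + (0.309) * (7)
                   = 2.1110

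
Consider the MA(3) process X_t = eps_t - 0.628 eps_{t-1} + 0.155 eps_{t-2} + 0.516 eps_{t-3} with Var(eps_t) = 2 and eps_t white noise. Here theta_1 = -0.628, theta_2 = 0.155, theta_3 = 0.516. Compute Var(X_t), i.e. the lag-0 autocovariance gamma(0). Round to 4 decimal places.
\gamma(0) = 3.3693

For an MA(q) process X_t = eps_t + sum_i theta_i eps_{t-i} with
Var(eps_t) = sigma^2, the variance is
  gamma(0) = sigma^2 * (1 + sum_i theta_i^2).
  sum_i theta_i^2 = (-0.628)^2 + (0.155)^2 + (0.516)^2 = 0.394384 + 0.024025 + 0.266256 = 0.684665.
  gamma(0) = 2 * (1 + 0.684665) = 2 * 1.684665 = 3.36933, which rounds to 3.3693.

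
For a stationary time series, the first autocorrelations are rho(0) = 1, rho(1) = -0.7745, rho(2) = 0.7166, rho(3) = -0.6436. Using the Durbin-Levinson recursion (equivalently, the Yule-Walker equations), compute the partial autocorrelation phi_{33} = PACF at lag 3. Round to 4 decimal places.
\phi_{33} = -0.0671

The PACF at lag k is phi_{kk}, the last component of the solution
to the Yule-Walker system G_k phi = r_k where
  (G_k)_{ij} = rho(|i - j|), (r_k)_i = rho(i), i,j = 1..k.
Equivalently, Durbin-Levinson gives phi_{kk} iteratively:
  phi_{11} = rho(1)
  phi_{kk} = [rho(k) - sum_{j=1..k-1} phi_{k-1,j} rho(k-j)]
            / [1 - sum_{j=1..k-1} phi_{k-1,j} rho(j)],
  phi_{k,j} = phi_{k-1,j} - phi_{kk} phi_{k-1,k-j},  j = 1..k-1.
Step k = 1:
  phi_11 = rho(1) = -0.7745.
Step k = 2:
  phi_22 = [rho(2) - phi_11 rho(1)] / [1 - phi_11 rho(1)] = [0.7166 - (-0.7745)(-0.7745)] / [1 - (-0.7745)(-0.7745)]
         = 0.11674975 / 0.40014975 = 0.291765.
  Update: phi_21 = phi_11 - phi_22 phi_11 = -0.7745 - (0.291765)(-0.7745) = -0.548528.
Step k = 3:
  phi_33 = [rho(3) - phi_21 rho(2) - phi_22 rho(1)] / [1 - phi_21 rho(1) - phi_22 rho(2)]
    numerator   = -0.6436 - (-0.548528)(0.7166) - (0.291765)(-0.7745) = -0.02455281
    denominator = 1 - (-0.548528)(-0.7745) - (0.291765)(0.7166) = 0.36608624
  phi_33 = -0.02455281 / 0.36608624 = -0.0671.
Therefore phi_{33} = -0.0671.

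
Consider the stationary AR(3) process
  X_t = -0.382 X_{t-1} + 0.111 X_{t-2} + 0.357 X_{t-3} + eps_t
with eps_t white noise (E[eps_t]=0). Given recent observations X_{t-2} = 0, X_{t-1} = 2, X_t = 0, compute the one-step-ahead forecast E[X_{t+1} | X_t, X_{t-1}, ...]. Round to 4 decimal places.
E[X_{t+1} \mid \mathcal F_t] = 0.2220

For an AR(p) model X_t = c + sum_i phi_i X_{t-i} + eps_t, the
one-step-ahead conditional mean is
  E[X_{t+1} | X_t, ...] = c + sum_i phi_i X_{t+1-i}.
Substitute known values:
  E[X_{t+1} | ...] = (-0.382) * (0) + (0.111) * (2) + (0.357) * (0)
                   = 0.2220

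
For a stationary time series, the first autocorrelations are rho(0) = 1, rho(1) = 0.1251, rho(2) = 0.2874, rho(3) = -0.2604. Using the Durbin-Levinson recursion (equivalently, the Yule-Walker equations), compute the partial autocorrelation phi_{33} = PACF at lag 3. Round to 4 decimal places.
\phi_{33} = -0.3530

The PACF at lag k is phi_{kk}, the last component of the solution
to the Yule-Walker system G_k phi = r_k where
  (G_k)_{ij} = rho(|i - j|), (r_k)_i = rho(i), i,j = 1..k.
Equivalently, Durbin-Levinson gives phi_{kk} iteratively:
  phi_{11} = rho(1)
  phi_{kk} = [rho(k) - sum_{j=1..k-1} phi_{k-1,j} rho(k-j)]
            / [1 - sum_{j=1..k-1} phi_{k-1,j} rho(j)],
  phi_{k,j} = phi_{k-1,j} - phi_{kk} phi_{k-1,k-j},  j = 1..k-1.
Step k = 1:
  phi_11 = rho(1) = 0.1251.
Step k = 2:
  phi_22 = [rho(2) - phi_11 rho(1)] / [1 - phi_11 rho(1)] = [0.2874 - (0.1251)(0.1251)] / [1 - (0.1251)(0.1251)]
         = 0.27174999 / 0.98434999 = 0.27607.
  Update: phi_21 = phi_11 - phi_22 phi_11 = 0.1251 - (0.27607)(0.1251) = 0.090564.
Step k = 3:
  phi_33 = [rho(3) - phi_21 rho(2) - phi_22 rho(1)] / [1 - phi_21 rho(1) - phi_22 rho(2)]
    numerator   = -0.2604 - (0.090564)(0.2874) - (0.27607)(0.1251) = -0.32096439
    denominator = 1 - (0.090564)(0.1251) - (0.27607)(0.2874) = 0.90932784
  phi_33 = -0.32096439 / 0.90932784 = -0.353.
Therefore phi_{33} = -0.3530.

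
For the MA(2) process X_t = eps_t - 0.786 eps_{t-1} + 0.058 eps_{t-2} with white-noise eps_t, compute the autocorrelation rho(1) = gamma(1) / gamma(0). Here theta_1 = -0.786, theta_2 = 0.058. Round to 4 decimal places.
\rho(1) = -0.5130

For an MA(q) process with theta_0 = 1, the autocovariance is
  gamma(k) = sigma^2 * sum_{i=0..q-k} theta_i * theta_{i+k},
and rho(k) = gamma(k) / gamma(0). Sigma^2 cancels.
  numerator   = (1)*(-0.786) + (-0.786)*(0.058) = -0.831588.
  denominator = (1)^2 + (-0.786)^2 + (0.058)^2 = 1.62116.
  rho(1) = -0.831588 / 1.62116 = -0.5130.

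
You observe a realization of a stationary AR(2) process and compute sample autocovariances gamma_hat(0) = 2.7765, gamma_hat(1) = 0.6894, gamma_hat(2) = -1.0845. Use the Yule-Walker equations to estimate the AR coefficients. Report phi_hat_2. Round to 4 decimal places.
\hat\phi_{2} = -0.4820

The Yule-Walker equations for an AR(p) process read, in matrix form,
  Gamma_p phi = r_p,   with   (Gamma_p)_{ij} = gamma(|i - j|),
                       (r_p)_i = gamma(i),   i,j = 1..p.
Substitute the sample gammas (Toeplitz matrix and right-hand side of size 2):
  Gamma_p = [[2.7765, 0.6894], [0.6894, 2.7765]]
  r_p     = [0.6894, -1.0845]
Written out:
  2.7765 phi_1 + 0.6894 phi_2 = 0.6894
  0.6894 phi_1 + 2.7765 phi_2 = -1.0845
Solve by Cramer's rule:
  det = gamma(0)^2 - gamma(1)^2 = (2.7765)^2 - (0.6894)^2 = 7.70895225 - 0.47527236 = 7.23367989
  phi_hat_1 = [gamma(1) gamma(0) - gamma(1) gamma(2)] / det = [(0.6894)(2.7765) - (0.6894)(-1.0845)] / 7.23367989 = 2.6617734 / 7.23367989 = 0.368
  phi_hat_2 = [gamma(0) gamma(2) - gamma(1)^2] / det = [(2.7765)(-1.0845) - (0.6894)^2] / 7.23367989 = -3.48638661 / 7.23367989 = -0.482
So phi_hat = [0.3680, -0.4820].
Therefore phi_hat_2 = -0.4820.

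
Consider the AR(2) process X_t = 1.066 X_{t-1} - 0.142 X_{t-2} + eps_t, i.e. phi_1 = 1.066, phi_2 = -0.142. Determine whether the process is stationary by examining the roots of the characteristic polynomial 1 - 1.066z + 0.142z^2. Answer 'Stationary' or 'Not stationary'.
\text{Stationary}

The AR(p) characteristic polynomial is P(z) = 1 - 1.066z + 0.142z^2.
Stationarity requires all roots to lie outside the unit circle, i.e. |z| > 1 for every root.
Set 1 + (-1.066) z + (0.142) z^2 = 0, i.e. a z^2 + b z + c = 0 with a = 0.142, b = -1.066, c = 1.
Discriminant D = b^2 - 4ac = (-1.066)^2 - 4*(0.142)*1 = 1.136356 - (0.568) = 0.568356.
D >= 0, so the roots are real: z = (-b +/- sqrt(D)) / (2a) = (1.066 +/- 0.753894) / (0.284).
  z_1 = (1.066 + 0.753894) / (0.284) = 6.4081,   |z_1| = 6.4081.
  z_2 = (1.066 - 0.753894) / (0.284) = 1.099,   |z_2| = 1.099.
Moduli of all roots: 6.4081, 1.0990.
All moduli strictly greater than 1? Yes.
Verdict: Stationary.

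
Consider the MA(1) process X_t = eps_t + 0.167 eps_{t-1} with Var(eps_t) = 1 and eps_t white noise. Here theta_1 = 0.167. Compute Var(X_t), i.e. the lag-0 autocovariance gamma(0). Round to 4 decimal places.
\gamma(0) = 1.0279

For an MA(q) process X_t = eps_t + sum_i theta_i eps_{t-i} with
Var(eps_t) = sigma^2, the variance is
  gamma(0) = sigma^2 * (1 + sum_i theta_i^2).
  sum_i theta_i^2 = (0.167)^2 = 0.027889.
  gamma(0) = 1 * (1 + 0.027889) = 1 * 1.027889 = 1.027889, which rounds to 1.0279.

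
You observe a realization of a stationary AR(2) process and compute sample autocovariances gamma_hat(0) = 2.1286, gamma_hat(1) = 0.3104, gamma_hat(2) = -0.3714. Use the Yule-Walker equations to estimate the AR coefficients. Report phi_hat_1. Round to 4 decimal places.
\hat\phi_{1} = 0.1750

The Yule-Walker equations for an AR(p) process read, in matrix form,
  Gamma_p phi = r_p,   with   (Gamma_p)_{ij} = gamma(|i - j|),
                       (r_p)_i = gamma(i),   i,j = 1..p.
Substitute the sample gammas (Toeplitz matrix and right-hand side of size 2):
  Gamma_p = [[2.1286, 0.3104], [0.3104, 2.1286]]
  r_p     = [0.3104, -0.3714]
Written out:
  2.1286 phi_1 + 0.3104 phi_2 = 0.3104
  0.3104 phi_1 + 2.1286 phi_2 = -0.3714
Solve by Cramer's rule:
  det = gamma(0)^2 - gamma(1)^2 = (2.1286)^2 - (0.3104)^2 = 4.53093796 - 0.09634816 = 4.4345898
  phi_hat_1 = [gamma(1) gamma(0) - gamma(1) gamma(2)] / det = [(0.3104)(2.1286) - (0.3104)(-0.3714)] / 4.4345898 = 0.776 / 4.4345898 = 0.175
  phi_hat_2 = [gamma(0) gamma(2) - gamma(1)^2] / det = [(2.1286)(-0.3714) - (0.3104)^2] / 4.4345898 = -0.8869102 / 4.4345898 = -0.2
So phi_hat = [0.1750, -0.2000].
Therefore phi_hat_1 = 0.1750.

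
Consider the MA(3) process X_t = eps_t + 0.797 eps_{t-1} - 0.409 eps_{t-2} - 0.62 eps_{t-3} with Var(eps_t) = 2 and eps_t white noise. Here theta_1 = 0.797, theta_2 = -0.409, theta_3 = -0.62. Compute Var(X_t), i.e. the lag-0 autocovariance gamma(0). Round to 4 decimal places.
\gamma(0) = 4.3738

For an MA(q) process X_t = eps_t + sum_i theta_i eps_{t-i} with
Var(eps_t) = sigma^2, the variance is
  gamma(0) = sigma^2 * (1 + sum_i theta_i^2).
  sum_i theta_i^2 = (0.797)^2 + (-0.409)^2 + (-0.62)^2 = 0.635209 + 0.167281 + 0.3844 = 1.18689.
  gamma(0) = 2 * (1 + 1.18689) = 2 * 2.18689 = 4.37378, which rounds to 4.3738.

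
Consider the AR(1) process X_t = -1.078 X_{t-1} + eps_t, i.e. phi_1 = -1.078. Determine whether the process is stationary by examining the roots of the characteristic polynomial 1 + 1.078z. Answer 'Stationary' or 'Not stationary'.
\text{Not stationary}

The AR(p) characteristic polynomial is P(z) = 1 + 1.078z.
Stationarity requires all roots to lie outside the unit circle, i.e. |z| > 1 for every root.
This is linear in z: 1 + (1.078) z = 0  =>  z = -1/(1.078) = -0.927644,  |z| = 0.927644.
Moduli of all roots: 0.9276.
All moduli strictly greater than 1? No.
Verdict: Not stationary.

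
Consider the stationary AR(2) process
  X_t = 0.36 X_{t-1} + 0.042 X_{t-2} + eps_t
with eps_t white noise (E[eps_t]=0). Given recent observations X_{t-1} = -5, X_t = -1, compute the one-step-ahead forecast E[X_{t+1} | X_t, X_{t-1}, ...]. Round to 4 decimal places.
E[X_{t+1} \mid \mathcal F_t] = -0.5700

For an AR(p) model X_t = c + sum_i phi_i X_{t-i} + eps_t, the
one-step-ahead conditional mean is
  E[X_{t+1} | X_t, ...] = c + sum_i phi_i X_{t+1-i}.
Substitute known values:
  E[X_{t+1} | ...] = (0.36) * (-1) + (0.042) * (-5)
                   = -0.5700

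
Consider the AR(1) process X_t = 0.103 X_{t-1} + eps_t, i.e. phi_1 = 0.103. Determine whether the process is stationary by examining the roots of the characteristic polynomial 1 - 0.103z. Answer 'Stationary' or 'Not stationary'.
\text{Stationary}

The AR(p) characteristic polynomial is P(z) = 1 - 0.103z.
Stationarity requires all roots to lie outside the unit circle, i.e. |z| > 1 for every root.
This is linear in z: 1 + (-0.103) z = 0  =>  z = -1/(-0.103) = 9.708738,  |z| = 9.708738.
Moduli of all roots: 9.7087.
All moduli strictly greater than 1? Yes.
Verdict: Stationary.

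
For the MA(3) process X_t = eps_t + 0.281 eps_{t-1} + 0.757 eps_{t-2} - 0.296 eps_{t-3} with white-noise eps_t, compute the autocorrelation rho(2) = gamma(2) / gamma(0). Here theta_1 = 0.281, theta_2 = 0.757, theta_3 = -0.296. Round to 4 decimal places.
\rho(2) = 0.3873

For an MA(q) process with theta_0 = 1, the autocovariance is
  gamma(k) = sigma^2 * sum_{i=0..q-k} theta_i * theta_{i+k},
and rho(k) = gamma(k) / gamma(0). Sigma^2 cancels.
  numerator   = (1)*(0.757) + (0.281)*(-0.296) = 0.673824.
  denominator = (1)^2 + (0.281)^2 + (0.757)^2 + (-0.296)^2 = 1.739626.
  rho(2) = 0.673824 / 1.739626 = 0.3873.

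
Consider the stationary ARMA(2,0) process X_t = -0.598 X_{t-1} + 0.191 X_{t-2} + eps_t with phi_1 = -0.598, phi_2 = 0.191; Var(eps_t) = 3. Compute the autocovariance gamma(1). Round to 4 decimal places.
\gamma(1) = -5.0738

Multiply the model equation by X_{t-k} and take expectations. With theta_0 = psi_0 = 1 and psi_j the MA(infinity) weights, this gives
  gamma(k) - sum_i phi_i gamma(k-i) = c_k,
  c_k = sigma^2 * sum_{j=k..q} theta_j psi_{j-k}   (c_k = 0 for k > q),
using gamma(-m) = gamma(m).
Pure AR (q = 0): c_0 = sigma^2 = 3, c_k = 0 for k >= 1.
Equations for k = 0, 1, 2 (AR order 2, c_2 = 0):
  (E0) gamma(0) = phi_1 gamma(1) + phi_2 gamma(2) + c_0
  (E1) gamma(1) = phi_1 gamma(0) + phi_2 gamma(1) + c_1
  (E2) gamma(2) = phi_1 gamma(1) + phi_2 gamma(0)
From (E1): gamma(1) = A gamma(0) + B with
  A = phi_1 / (1 - phi_2) = -0.598 / 0.809 = -0.739184,   B = c_1 / (1 - phi_2) = 0 / 0.809 = 0.
Insert (E2) into (E0): gamma(0) (1 - phi_2^2) = phi_1 (1 + phi_2) gamma(1) + c_0.
  phi_1 (1 + phi_2) = (-0.598)(1.191) = -0.712218,   1 - phi_2^2 = 0.963519.
Replace gamma(1) by A gamma(0) + B and collect gamma(0):
  gamma(0) [0.963519 - (-0.712218)(-0.739184)] = c_0 = 3
  gamma(0) * 0.437059 = 3
  gamma(0) = 3 / 0.437059 = 6.864066.
  gamma(1) = A gamma(0) = (-0.739184)(6.864066) = -5.073809.
Therefore gamma(1) = -5.0738 (to 4 decimal places).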